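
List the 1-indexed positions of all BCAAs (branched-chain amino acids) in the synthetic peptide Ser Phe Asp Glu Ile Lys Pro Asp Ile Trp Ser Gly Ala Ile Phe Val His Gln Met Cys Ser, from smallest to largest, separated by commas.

The BCAAs are Val, Leu, and Ile — aliphatic side chains with a branch point.
Matching residues: Ile5, Ile9, Ile14, Val16.

5, 9, 14, 16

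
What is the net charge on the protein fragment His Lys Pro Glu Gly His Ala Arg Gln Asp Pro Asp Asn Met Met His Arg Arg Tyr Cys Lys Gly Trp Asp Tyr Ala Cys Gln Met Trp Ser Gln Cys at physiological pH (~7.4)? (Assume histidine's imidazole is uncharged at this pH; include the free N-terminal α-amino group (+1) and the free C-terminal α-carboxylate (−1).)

+1

The side chains ionized at physiological pH are Lys/Arg (+1) and Asp/Glu (−1); with His treated as neutral, nothing else contributes.
Positive (K, R): Lys2, Arg8, Arg17, Arg18, Lys21 → +5.
Negative (D, E): Glu4, Asp10, Asp12, Asp24 → −4.
The N-terminus (+1) and C-terminus (−1) cancel.
Net charge = (+5) + (−4) = +1.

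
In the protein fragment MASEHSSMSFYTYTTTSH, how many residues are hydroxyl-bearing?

Serine (S), threonine (T), and tyrosine (Y) each carry a hydroxyl group on the side chain.
Matching residues: S3, S6, S7, S9, Y11, T12, Y13, T14, T15, T16, S17.

11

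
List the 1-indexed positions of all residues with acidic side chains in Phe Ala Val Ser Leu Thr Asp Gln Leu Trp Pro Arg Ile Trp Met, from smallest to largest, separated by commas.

Aspartate (D) and glutamate (E) have carboxylic-acid side chains and are the acidic amino acids.
Matching residues: Asp7.

7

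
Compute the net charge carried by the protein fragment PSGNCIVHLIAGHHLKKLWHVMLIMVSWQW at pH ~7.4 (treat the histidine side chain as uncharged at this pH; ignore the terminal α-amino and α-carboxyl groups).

+2

At pH ~7.4 the Lys and Arg side chains are protonated (+1), the Asp and Glu side chains are deprotonated (−1), and with His taken as neutral all other side chains carry no charge.
Positive (K, R): K16, K17 → +2.
Negative (D, E): none → −0.
Net charge = (+2) + (−0) = +2.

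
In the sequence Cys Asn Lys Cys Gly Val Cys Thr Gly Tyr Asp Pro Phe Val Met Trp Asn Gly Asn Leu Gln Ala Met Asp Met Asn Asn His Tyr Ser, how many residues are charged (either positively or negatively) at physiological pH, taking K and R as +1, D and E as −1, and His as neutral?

Charged side chains at pH ~7.4: K, R (positive); D, E (negative).
Matching residues: Lys3, Asp11, Asp24.

3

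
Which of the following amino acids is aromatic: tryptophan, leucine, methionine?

tryptophan

Phenylalanine (F), tryptophan (W), and tyrosine (Y) have aromatic ring side chains.
Of the listed options, only tryptophan belongs to this group.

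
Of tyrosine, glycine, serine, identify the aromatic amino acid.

tyrosine

F, W, and Y each carry an aromatic ring on the side chain.
Of the listed options, only tyrosine belongs to this group.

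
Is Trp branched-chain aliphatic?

No

The BCAAs are Val, Leu, and Ile — aliphatic side chains with a branch point.
Tryptophan is not in this group.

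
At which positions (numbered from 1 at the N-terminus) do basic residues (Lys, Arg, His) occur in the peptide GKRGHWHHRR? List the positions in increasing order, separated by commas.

Matching residues: K2, R3, H5, H7, H8, R9, R10.

2, 3, 5, 7, 8, 9, 10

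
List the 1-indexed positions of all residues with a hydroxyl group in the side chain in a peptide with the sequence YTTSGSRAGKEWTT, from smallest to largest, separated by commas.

1, 2, 3, 4, 6, 13, 14

S, T, and Y are the three residues with a side-chain hydroxyl.
Matching residues: Y1, T2, T3, S4, S6, T13, T14.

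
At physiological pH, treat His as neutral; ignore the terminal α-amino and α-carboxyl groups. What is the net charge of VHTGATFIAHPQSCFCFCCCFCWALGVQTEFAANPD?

-2

The side chains ionized at physiological pH are Lys/Arg (+1) and Asp/Glu (−1); with His treated as neutral, nothing else contributes.
Positive (K, R): none → +0.
Negative (D, E): E30, D36 → −2.
Net charge = (+0) + (−2) = −2.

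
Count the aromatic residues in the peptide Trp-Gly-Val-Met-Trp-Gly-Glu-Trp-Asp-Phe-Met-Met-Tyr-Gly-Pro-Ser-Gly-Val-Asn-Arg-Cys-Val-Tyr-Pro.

The aromatic amino acids are Phe (F, benzyl), Trp (W, indole), and Tyr (Y, phenol).
Matching residues: Trp1, Trp5, Trp8, Phe10, Tyr13, Tyr23.

6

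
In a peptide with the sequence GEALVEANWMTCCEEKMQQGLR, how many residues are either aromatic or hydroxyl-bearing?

2

Aromatic: F, W, Y. Hydroxyl-bearing: S, T, Y.
Aromatic residues here: W9 (1).
Hydroxyl-bearing residues here: T11 (1).
(Y belongs to both groups, but none appear in this sequence.) Total = 1 + 1 = 2.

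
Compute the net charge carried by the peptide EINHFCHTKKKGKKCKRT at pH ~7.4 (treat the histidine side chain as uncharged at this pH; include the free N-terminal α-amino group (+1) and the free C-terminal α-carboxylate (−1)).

At pH ~7.4 the Lys and Arg side chains are protonated (+1), the Asp and Glu side chains are deprotonated (−1), and with His taken as neutral all other side chains carry no charge.
Positive (K, R): K9, K10, K11, K13, K14, K16, R17 → +7.
Negative (D, E): E1 → −1.
The N-terminus (+1) and C-terminus (−1) cancel.
Net charge = (+7) + (−1) = +6.

+6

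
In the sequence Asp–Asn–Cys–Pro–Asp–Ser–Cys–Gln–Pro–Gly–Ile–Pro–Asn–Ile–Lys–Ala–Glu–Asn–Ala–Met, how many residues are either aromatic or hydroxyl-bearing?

Aromatic: F, W, Y. Hydroxyl-bearing: S, T, Y.
Aromatic residues here: none (0).
Hydroxyl-bearing residues here: Ser6 (1).
(Y belongs to both groups, but none appear in this sequence.) Total = 0 + 1 = 1.

1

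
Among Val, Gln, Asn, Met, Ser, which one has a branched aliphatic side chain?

Val

V, L, and I make up the branched-chain aliphatic group.
Of the listed options, only Val belongs to this group.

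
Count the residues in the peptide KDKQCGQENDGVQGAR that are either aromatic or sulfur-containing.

1

Aromatic: F, W, Y. Sulfur-containing: C, M.
Aromatic residues here: none (0).
Sulfur-containing residues here: C5 (1).
The two groups share no amino acid, so total = 0 + 1 = 1.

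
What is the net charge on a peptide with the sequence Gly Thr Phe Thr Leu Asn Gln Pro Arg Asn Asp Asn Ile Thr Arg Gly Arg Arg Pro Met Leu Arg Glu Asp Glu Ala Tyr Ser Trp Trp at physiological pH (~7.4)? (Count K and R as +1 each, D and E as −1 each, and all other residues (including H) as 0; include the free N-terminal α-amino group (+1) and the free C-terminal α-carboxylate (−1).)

+1

Positive (K, R): Arg9, Arg15, Arg17, Arg18, Arg22 → +5.
Negative (D, E): Asp11, Glu23, Asp24, Glu25 → −4.
The N-terminus (+1) and C-terminus (−1) cancel.
Net charge = (+5) + (−4) = +1.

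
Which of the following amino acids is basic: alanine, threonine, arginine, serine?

arginine

Lysine (K), arginine (R), and histidine (H) have basic, nitrogen-containing side chains.
Of the listed options, only arginine belongs to this group.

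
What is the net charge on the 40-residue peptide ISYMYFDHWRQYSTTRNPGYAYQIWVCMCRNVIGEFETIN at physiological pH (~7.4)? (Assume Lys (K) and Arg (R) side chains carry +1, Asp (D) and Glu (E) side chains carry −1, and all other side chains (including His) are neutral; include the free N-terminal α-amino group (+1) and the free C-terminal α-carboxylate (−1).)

0

Positive (K, R): R10, R16, R30 → +3.
Negative (D, E): D7, E35, E37 → −3.
The N-terminus (+1) and C-terminus (−1) cancel.
Net charge = (+3) + (−3) = 0.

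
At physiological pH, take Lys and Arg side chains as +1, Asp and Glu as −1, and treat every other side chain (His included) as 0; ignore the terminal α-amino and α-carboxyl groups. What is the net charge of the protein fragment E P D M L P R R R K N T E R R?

+3

Positive (K, R): R7, R8, R9, K10, R14, R15 → +6.
Negative (D, E): E1, D3, E13 → −3.
Net charge = (+6) + (−3) = +3.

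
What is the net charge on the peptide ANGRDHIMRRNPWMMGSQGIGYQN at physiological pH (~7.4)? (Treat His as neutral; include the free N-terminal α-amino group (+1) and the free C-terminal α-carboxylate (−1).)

+2

The side chains ionized at physiological pH are Lys/Arg (+1) and Asp/Glu (−1); with His treated as neutral, nothing else contributes.
Positive (K, R): R4, R9, R10 → +3.
Negative (D, E): D5 → −1.
The N-terminus (+1) and C-terminus (−1) cancel.
Net charge = (+3) + (−1) = +2.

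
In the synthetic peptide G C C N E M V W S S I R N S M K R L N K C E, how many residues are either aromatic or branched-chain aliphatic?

4

Aromatic: F, W, Y. Branched-chain aliphatic: I, L, V.
Aromatic residues here: W8 (1).
Branched-chain aliphatic residues here: V7, I11, L18 (3).
The two groups share no amino acid, so total = 1 + 3 = 4.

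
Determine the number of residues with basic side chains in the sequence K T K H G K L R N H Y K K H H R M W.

Lysine (K), arginine (R), and histidine (H) have basic, nitrogen-containing side chains.
Matching residues: K1, K3, H4, K6, R8, H10, K12, K13, H14, H15, R16.

11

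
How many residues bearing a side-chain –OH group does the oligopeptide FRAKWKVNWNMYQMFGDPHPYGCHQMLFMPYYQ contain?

The –OH-bearing residues are Ser, Thr (aliphatic alcohols), and Tyr (phenol).
Matching residues: Y12, Y21, Y31, Y32.

4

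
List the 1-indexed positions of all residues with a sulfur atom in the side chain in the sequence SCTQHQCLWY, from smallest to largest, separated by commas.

The sulfur-bearing residues are cysteine (–SH) and methionine (–S–CH₃).
Matching residues: C2, C7.

2, 7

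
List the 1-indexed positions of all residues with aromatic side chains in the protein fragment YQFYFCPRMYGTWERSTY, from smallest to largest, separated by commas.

The aromatic amino acids are Phe (F, benzyl), Trp (W, indole), and Tyr (Y, phenol).
Matching residues: Y1, F3, Y4, F5, Y10, W13, Y18.

1, 3, 4, 5, 10, 13, 18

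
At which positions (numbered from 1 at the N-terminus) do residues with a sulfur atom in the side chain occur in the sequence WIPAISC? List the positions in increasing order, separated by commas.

7

Cysteine (C, thiol) and methionine (M, thioether) are the two sulfur-containing amino acids.
Matching residues: C7.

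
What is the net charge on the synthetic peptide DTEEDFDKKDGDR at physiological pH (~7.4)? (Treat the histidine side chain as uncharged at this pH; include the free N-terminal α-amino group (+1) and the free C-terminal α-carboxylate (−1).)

At pH ~7.4 the Lys and Arg side chains are protonated (+1), the Asp and Glu side chains are deprotonated (−1), and with His taken as neutral all other side chains carry no charge.
Positive (K, R): K8, K9, R13 → +3.
Negative (D, E): D1, E3, E4, D5, D7, D10, D12 → −7.
The N-terminus (+1) and C-terminus (−1) cancel.
Net charge = (+3) + (−7) = −4.

-4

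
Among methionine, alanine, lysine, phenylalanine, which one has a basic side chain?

Lysine (K), arginine (R), and histidine (H) have basic, nitrogen-containing side chains.
Of the listed options, only lysine belongs to this group.

lysine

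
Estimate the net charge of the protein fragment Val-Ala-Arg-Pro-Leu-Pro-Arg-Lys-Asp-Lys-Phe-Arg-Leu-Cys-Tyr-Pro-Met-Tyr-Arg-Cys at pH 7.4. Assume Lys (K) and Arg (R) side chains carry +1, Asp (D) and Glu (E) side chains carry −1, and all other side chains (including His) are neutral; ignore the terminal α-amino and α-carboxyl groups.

+5

Positive (K, R): Arg3, Arg7, Lys8, Lys10, Arg12, Arg19 → +6.
Negative (D, E): Asp9 → −1.
Net charge = (+6) + (−1) = +5.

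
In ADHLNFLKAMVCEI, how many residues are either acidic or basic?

Acidic: D, E. Basic: H, K, R.
Acidic residues here: D2, E13 (2).
Basic residues here: H3, K8 (2).
The two groups share no amino acid, so total = 2 + 2 = 4.

4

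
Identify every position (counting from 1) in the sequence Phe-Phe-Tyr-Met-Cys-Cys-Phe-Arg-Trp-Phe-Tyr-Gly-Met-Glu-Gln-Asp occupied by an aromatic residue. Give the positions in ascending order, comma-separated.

1, 2, 3, 7, 9, 10, 11

F, W, and Y each carry an aromatic ring on the side chain.
Matching residues: Phe1, Phe2, Tyr3, Phe7, Trp9, Phe10, Tyr11.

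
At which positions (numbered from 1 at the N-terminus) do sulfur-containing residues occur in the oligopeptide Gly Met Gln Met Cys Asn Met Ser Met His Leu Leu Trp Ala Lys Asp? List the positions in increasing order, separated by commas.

The sulfur-bearing residues are cysteine (–SH) and methionine (–S–CH₃).
Matching residues: Met2, Met4, Cys5, Met7, Met9.

2, 4, 5, 7, 9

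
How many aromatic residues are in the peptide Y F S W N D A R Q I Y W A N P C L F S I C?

6

Phenylalanine (F), tryptophan (W), and tyrosine (Y) have aromatic ring side chains.
Matching residues: Y1, F2, W4, Y11, W12, F18.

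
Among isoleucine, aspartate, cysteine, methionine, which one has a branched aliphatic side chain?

Valine (V), leucine (L), and isoleucine (I) are the branched-chain amino acids.
Of the listed options, only isoleucine belongs to this group.

isoleucine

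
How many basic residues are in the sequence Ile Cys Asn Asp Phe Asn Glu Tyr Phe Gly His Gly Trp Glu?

Lysine (K), arginine (R), and histidine (H) have basic, nitrogen-containing side chains.
Matching residues: His11.

1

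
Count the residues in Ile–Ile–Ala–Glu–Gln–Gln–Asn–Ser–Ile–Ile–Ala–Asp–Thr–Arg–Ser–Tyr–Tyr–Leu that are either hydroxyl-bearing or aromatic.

5

Hydroxyl-bearing: S, T, Y. Aromatic: F, W, Y.
Hydroxyl-bearing residues here: Ser8, Thr13, Ser15, Tyr16, Tyr17 (5).
Aromatic residues here: Tyr16, Tyr17 (2).
Y is in both groups, so the 2 Y residues must not be double-counted.
Total = 5 + 2 − 2 = 5.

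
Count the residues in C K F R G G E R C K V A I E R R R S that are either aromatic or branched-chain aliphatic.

3

Aromatic: F, W, Y. Branched-chain aliphatic: I, L, V.
Aromatic residues here: F3 (1).
Branched-chain aliphatic residues here: V11, I13 (2).
The two groups share no amino acid, so total = 1 + 2 = 3.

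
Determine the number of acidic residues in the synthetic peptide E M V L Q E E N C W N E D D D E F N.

Only D (aspartate) and E (glutamate) carry a side-chain carboxylic acid.
Matching residues: E1, E6, E7, E12, D13, D14, D15, E16.

8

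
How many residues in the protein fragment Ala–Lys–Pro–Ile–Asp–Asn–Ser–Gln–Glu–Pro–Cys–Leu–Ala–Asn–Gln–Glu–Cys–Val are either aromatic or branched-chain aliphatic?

3

Aromatic: F, W, Y. Branched-chain aliphatic: I, L, V.
Aromatic residues here: none (0).
Branched-chain aliphatic residues here: Ile4, Leu12, Val18 (3).
The two groups share no amino acid, so total = 0 + 3 = 3.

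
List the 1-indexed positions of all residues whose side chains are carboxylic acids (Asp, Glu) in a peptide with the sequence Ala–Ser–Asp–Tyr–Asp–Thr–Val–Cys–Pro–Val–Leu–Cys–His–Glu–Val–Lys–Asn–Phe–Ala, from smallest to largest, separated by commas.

3, 5, 14

Matching residues: Asp3, Asp5, Glu14.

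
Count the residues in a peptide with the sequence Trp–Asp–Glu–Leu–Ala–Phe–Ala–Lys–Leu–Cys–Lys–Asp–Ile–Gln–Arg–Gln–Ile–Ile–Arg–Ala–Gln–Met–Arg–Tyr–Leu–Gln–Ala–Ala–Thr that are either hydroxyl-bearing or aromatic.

Hydroxyl-bearing: S, T, Y. Aromatic: F, W, Y.
Hydroxyl-bearing residues here: Tyr24, Thr29 (2).
Aromatic residues here: Trp1, Phe6, Tyr24 (3).
Y is in both groups, so the 1 Y residue must not be double-counted.
Total = 2 + 3 − 1 = 4.

4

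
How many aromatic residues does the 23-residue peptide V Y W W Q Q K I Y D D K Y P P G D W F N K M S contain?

7

The aromatic amino acids are Phe (F, benzyl), Trp (W, indole), and Tyr (Y, phenol).
Matching residues: Y2, W3, W4, Y9, Y13, W18, F19.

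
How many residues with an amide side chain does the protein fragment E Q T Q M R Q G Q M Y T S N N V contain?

Only N (asparagine) and Q (glutamine) carry a side-chain carboxamide.
Matching residues: Q2, Q4, Q7, Q9, N14, N15.

6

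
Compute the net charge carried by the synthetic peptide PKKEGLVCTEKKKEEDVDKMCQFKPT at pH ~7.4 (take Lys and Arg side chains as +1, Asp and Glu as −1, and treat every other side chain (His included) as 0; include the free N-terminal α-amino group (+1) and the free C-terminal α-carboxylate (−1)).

Positive (K, R): K2, K3, K11, K12, K13, K19, K24 → +7.
Negative (D, E): E4, E10, E14, E15, D16, D18 → −6.
The N-terminus (+1) and C-terminus (−1) cancel.
Net charge = (+7) + (−6) = +1.

+1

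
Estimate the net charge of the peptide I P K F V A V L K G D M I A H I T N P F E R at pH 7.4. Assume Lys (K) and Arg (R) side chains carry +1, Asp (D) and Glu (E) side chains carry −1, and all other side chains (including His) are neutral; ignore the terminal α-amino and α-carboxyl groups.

+1

Positive (K, R): K3, K9, R22 → +3.
Negative (D, E): D11, E21 → −2.
Net charge = (+3) + (−2) = +1.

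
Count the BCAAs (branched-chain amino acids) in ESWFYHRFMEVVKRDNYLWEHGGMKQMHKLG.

4

Valine (V), leucine (L), and isoleucine (I) are the branched-chain amino acids.
Matching residues: V11, V12, L18, L30.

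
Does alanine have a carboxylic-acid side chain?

No

Aspartate (D) and glutamate (E) have carboxylic-acid side chains and are the acidic amino acids.
Alanine is not in this group.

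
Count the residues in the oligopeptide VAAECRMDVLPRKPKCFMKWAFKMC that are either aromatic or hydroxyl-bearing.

Aromatic: F, W, Y. Hydroxyl-bearing: S, T, Y.
Aromatic residues here: F17, W20, F22 (3).
Hydroxyl-bearing residues here: none (0).
(Y belongs to both groups, but none appear in this sequence.) Total = 3 + 0 = 3.

3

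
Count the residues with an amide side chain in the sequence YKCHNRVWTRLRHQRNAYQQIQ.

Only N (asparagine) and Q (glutamine) carry a side-chain carboxamide.
Matching residues: N5, Q14, N16, Q19, Q20, Q22.

6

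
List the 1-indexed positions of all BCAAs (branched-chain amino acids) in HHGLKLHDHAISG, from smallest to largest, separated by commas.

4, 6, 11

V, L, and I make up the branched-chain aliphatic group.
Matching residues: L4, L6, I11.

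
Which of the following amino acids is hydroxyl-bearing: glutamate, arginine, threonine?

threonine

S, T, and Y are the three residues with a side-chain hydroxyl.
Of the listed options, only threonine belongs to this group.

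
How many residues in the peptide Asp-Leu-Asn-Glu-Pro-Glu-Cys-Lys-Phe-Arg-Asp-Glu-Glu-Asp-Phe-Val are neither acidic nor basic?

7

Acidic: D, E. Basic: K, R, H. All other residues are neither.
Matching residues: Leu2, Asn3, Pro5, Cys7, Phe9, Phe15, Val16.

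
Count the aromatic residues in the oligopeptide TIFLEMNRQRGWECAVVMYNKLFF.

The aromatic amino acids are Phe (F, benzyl), Trp (W, indole), and Tyr (Y, phenol).
Matching residues: F3, W12, Y19, F23, F24.

5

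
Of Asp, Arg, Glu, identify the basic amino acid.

Lysine (K), arginine (R), and histidine (H) have basic, nitrogen-containing side chains.
Of the listed options, only Arg belongs to this group.

Arg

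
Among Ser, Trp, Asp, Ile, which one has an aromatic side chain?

F, W, and Y each carry an aromatic ring on the side chain.
Of the listed options, only Trp belongs to this group.

Trp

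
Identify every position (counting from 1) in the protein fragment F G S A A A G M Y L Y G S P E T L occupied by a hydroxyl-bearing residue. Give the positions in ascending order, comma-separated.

Serine (S), threonine (T), and tyrosine (Y) each carry a hydroxyl group on the side chain.
Matching residues: S3, Y9, Y11, S13, T16.

3, 9, 11, 13, 16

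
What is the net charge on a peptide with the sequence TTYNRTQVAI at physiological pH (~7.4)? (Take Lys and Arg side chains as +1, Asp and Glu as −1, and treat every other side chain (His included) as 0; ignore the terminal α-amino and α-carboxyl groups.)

+1

Positive (K, R): R5 → +1.
Negative (D, E): none → −0.
Net charge = (+1) + (−0) = +1.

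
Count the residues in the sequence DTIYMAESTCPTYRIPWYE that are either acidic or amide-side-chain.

Acidic: D, E. Amide-side-chain: N, Q.
Acidic residues here: D1, E7, E19 (3).
Amide-side-chain residues here: none (0).
The two groups share no amino acid, so total = 3 + 0 = 3.

3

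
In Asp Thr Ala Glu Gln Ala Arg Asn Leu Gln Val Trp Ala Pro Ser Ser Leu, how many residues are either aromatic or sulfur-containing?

Aromatic: F, W, Y. Sulfur-containing: C, M.
Aromatic residues here: Trp12 (1).
Sulfur-containing residues here: none (0).
The two groups share no amino acid, so total = 1 + 0 = 1.

1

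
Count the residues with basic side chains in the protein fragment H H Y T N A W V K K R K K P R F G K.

K, R, and H are the three residues with basic side chains (ε-amine, guanidinium, and imidazole respectively).
Matching residues: H1, H2, K9, K10, R11, K12, K13, R15, K18.

9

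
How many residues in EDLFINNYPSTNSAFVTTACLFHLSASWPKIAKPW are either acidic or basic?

5

Acidic: D, E. Basic: H, K, R.
Acidic residues here: E1, D2 (2).
Basic residues here: H23, K30, K33 (3).
The two groups share no amino acid, so total = 2 + 3 = 5.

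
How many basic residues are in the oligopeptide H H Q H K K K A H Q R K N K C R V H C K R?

14

The basic amino acids are Lys (K), Arg (R), and His (H).
Matching residues: H1, H2, H4, K5, K6, K7, H9, R11, K12, K14, R16, H18, K20, R21.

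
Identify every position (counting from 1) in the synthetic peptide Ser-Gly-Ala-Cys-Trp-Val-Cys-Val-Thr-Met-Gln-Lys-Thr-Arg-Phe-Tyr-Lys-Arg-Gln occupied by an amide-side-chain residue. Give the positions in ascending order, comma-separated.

11, 19

Matching residues: Gln11, Gln19.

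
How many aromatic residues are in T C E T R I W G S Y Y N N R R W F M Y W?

7

The aromatic amino acids are Phe (F, benzyl), Trp (W, indole), and Tyr (Y, phenol).
Matching residues: W7, Y10, Y11, W16, F17, Y19, W20.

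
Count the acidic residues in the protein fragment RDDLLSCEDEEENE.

8

Only D (aspartate) and E (glutamate) carry a side-chain carboxylic acid.
Matching residues: D2, D3, E8, D9, E10, E11, E12, E14.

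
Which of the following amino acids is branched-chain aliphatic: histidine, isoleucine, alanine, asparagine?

isoleucine

Valine (V), leucine (L), and isoleucine (I) are the branched-chain amino acids.
Of the listed options, only isoleucine belongs to this group.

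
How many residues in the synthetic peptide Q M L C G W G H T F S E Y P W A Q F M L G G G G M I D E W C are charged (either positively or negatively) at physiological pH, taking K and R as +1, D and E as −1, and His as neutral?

3

Charged side chains at pH ~7.4: K, R (positive); D, E (negative).
Matching residues: E12, D27, E28.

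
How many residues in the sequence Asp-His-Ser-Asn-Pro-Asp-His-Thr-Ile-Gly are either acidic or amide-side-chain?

Acidic: D, E. Amide-side-chain: N, Q.
Acidic residues here: Asp1, Asp6 (2).
Amide-side-chain residues here: Asn4 (1).
The two groups share no amino acid, so total = 2 + 1 = 3.

3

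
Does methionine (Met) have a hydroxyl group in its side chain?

The –OH-bearing residues are Ser, Thr (aliphatic alcohols), and Tyr (phenol).
Methionine is not in this group.

No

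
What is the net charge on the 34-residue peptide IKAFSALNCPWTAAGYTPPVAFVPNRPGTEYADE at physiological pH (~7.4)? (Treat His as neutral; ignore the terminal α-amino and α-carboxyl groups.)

Near pH 7.4, K and R contribute +1 each, D and E contribute −1 each, and every other side chain (His included, as stated) is uncharged.
Positive (K, R): K2, R26 → +2.
Negative (D, E): E30, D33, E34 → −3.
Net charge = (+2) + (−3) = −1.

-1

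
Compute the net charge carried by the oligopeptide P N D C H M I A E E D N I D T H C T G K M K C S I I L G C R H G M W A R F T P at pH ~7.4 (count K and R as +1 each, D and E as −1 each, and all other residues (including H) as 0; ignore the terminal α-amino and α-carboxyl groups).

-1

Positive (K, R): K20, K22, R30, R36 → +4.
Negative (D, E): D3, E9, E10, D11, D14 → −5.
Net charge = (+4) + (−5) = −1.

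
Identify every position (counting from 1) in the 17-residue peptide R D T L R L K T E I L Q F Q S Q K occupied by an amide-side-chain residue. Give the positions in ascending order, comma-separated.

12, 14, 16

The amide-side-chain residues are Asn (N) and Gln (Q).
Matching residues: Q12, Q14, Q16.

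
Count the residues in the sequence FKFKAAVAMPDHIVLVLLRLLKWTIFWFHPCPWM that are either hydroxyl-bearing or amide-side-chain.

1

Hydroxyl-bearing: S, T, Y. Amide-side-chain: N, Q.
Hydroxyl-bearing residues here: T24 (1).
Amide-side-chain residues here: none (0).
The two groups share no amino acid, so total = 1 + 0 = 1.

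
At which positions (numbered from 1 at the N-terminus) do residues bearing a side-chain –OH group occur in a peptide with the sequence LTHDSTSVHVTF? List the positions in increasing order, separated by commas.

2, 5, 6, 7, 11

The –OH-bearing residues are Ser, Thr (aliphatic alcohols), and Tyr (phenol).
Matching residues: T2, S5, T6, S7, T11.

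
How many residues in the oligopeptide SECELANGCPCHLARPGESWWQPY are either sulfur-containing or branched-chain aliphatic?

Sulfur-containing: C, M. Branched-chain aliphatic: I, L, V.
Sulfur-containing residues here: C3, C9, C11 (3).
Branched-chain aliphatic residues here: L5, L13 (2).
The two groups share no amino acid, so total = 3 + 2 = 5.

5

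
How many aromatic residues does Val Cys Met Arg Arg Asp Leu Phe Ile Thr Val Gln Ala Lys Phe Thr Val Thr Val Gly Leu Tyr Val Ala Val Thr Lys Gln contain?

F, W, and Y each carry an aromatic ring on the side chain.
Matching residues: Phe8, Phe15, Tyr22.

3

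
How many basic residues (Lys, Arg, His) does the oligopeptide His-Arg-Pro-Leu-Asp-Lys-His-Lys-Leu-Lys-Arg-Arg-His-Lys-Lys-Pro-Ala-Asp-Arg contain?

12

Matching residues: His1, Arg2, Lys6, His7, Lys8, Lys10, Arg11, Arg12, His13, Lys14, Lys15, Arg19.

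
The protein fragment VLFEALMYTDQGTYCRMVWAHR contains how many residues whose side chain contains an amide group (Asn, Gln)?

1

Matching residues: Q11.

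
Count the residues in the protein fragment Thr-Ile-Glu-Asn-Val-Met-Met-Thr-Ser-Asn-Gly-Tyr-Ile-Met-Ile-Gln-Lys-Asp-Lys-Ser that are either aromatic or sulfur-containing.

Aromatic: F, W, Y. Sulfur-containing: C, M.
Aromatic residues here: Tyr12 (1).
Sulfur-containing residues here: Met6, Met7, Met14 (3).
The two groups share no amino acid, so total = 1 + 3 = 4.

4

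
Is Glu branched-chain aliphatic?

No

V, L, and I make up the branched-chain aliphatic group.
Glutamate is not in this group.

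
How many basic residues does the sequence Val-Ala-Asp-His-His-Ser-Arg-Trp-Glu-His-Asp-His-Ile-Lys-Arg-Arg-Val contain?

8

The basic amino acids are Lys (K), Arg (R), and His (H).
Matching residues: His4, His5, Arg7, His10, His12, Lys14, Arg15, Arg16.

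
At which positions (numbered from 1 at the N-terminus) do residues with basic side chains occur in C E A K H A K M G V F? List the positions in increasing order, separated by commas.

Lysine (K), arginine (R), and histidine (H) have basic, nitrogen-containing side chains.
Matching residues: K4, H5, K7.

4, 5, 7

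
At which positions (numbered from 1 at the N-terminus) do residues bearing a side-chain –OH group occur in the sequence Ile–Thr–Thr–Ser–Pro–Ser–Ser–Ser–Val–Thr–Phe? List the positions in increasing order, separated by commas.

S, T, and Y are the three residues with a side-chain hydroxyl.
Matching residues: Thr2, Thr3, Ser4, Ser6, Ser7, Ser8, Thr10.

2, 3, 4, 6, 7, 8, 10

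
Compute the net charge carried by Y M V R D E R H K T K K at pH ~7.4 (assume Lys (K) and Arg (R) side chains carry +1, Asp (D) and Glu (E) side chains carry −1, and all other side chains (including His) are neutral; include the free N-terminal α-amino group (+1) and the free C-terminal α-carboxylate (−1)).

+3

Positive (K, R): R4, R7, K9, K11, K12 → +5.
Negative (D, E): D5, E6 → −2.
The N-terminus (+1) and C-terminus (−1) cancel.
Net charge = (+5) + (−2) = +3.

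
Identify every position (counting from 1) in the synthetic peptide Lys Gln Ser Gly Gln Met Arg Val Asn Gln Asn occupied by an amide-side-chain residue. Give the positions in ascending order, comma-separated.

Only N (asparagine) and Q (glutamine) carry a side-chain carboxamide.
Matching residues: Gln2, Gln5, Asn9, Gln10, Asn11.

2, 5, 9, 10, 11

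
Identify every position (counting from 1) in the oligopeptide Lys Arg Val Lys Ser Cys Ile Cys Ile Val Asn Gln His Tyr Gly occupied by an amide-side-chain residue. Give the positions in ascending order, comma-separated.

11, 12

Only N (asparagine) and Q (glutamine) carry a side-chain carboxamide.
Matching residues: Asn11, Gln12.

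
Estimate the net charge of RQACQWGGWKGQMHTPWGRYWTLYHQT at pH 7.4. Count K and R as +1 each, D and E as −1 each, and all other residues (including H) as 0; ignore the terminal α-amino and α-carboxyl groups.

Positive (K, R): R1, K10, R19 → +3.
Negative (D, E): none → −0.
Net charge = (+3) + (−0) = +3.

+3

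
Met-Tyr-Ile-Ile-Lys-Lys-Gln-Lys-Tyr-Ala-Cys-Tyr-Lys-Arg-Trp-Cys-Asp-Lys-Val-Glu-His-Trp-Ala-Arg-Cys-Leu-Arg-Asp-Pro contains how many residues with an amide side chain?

1

The amide-side-chain residues are Asn (N) and Gln (Q).
Matching residues: Gln7.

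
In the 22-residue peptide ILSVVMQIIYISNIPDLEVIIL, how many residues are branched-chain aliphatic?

Valine (V), leucine (L), and isoleucine (I) are the branched-chain amino acids.
Matching residues: I1, L2, V4, V5, I8, I9, I11, I14, L17, V19, I20, I21, L22.

13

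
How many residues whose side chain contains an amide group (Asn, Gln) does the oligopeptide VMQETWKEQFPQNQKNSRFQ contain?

Matching residues: Q3, Q9, Q12, N13, Q14, N16, Q20.

7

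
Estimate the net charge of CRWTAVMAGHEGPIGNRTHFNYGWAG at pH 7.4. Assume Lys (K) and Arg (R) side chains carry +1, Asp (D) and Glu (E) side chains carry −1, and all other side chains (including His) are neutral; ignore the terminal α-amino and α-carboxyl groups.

+1

Positive (K, R): R2, R17 → +2.
Negative (D, E): E11 → −1.
Net charge = (+2) + (−1) = +1.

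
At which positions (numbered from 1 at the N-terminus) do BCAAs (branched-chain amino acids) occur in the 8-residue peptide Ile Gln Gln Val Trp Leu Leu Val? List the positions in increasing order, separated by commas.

V, L, and I make up the branched-chain aliphatic group.
Matching residues: Ile1, Val4, Leu6, Leu7, Val8.

1, 4, 6, 7, 8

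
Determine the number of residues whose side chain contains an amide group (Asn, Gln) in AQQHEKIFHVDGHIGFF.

2

Matching residues: Q2, Q3.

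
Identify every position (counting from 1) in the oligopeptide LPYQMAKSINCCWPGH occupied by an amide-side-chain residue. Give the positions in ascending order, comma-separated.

Only N (asparagine) and Q (glutamine) carry a side-chain carboxamide.
Matching residues: Q4, N10.

4, 10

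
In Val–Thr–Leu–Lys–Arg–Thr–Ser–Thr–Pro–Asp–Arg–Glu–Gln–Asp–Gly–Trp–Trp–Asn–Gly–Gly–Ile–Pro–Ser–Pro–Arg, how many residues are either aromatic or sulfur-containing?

Aromatic: F, W, Y. Sulfur-containing: C, M.
Aromatic residues here: Trp16, Trp17 (2).
Sulfur-containing residues here: none (0).
The two groups share no amino acid, so total = 2 + 0 = 2.

2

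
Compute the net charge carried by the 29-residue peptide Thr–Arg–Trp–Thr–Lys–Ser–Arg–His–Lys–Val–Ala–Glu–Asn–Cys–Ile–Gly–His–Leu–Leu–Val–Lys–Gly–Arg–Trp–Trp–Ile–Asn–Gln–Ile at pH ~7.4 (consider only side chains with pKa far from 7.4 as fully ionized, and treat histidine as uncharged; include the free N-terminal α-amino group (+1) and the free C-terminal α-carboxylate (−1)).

The side chains ionized at physiological pH are Lys/Arg (+1) and Asp/Glu (−1); with His treated as neutral, nothing else contributes.
Positive (K, R): Arg2, Lys5, Arg7, Lys9, Lys21, Arg23 → +6.
Negative (D, E): Glu12 → −1.
The N-terminus (+1) and C-terminus (−1) cancel.
Net charge = (+6) + (−1) = +5.

+5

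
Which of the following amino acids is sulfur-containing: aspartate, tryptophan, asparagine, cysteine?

The sulfur-bearing residues are cysteine (–SH) and methionine (–S–CH₃).
Of the listed options, only cysteine belongs to this group.

cysteine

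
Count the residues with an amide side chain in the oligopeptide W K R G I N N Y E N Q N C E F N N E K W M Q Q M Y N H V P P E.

Only N (asparagine) and Q (glutamine) carry a side-chain carboxamide.
Matching residues: N6, N7, N10, Q11, N12, N16, N17, Q22, Q23, N26.

10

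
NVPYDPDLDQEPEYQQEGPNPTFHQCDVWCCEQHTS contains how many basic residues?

2

Lysine (K), arginine (R), and histidine (H) have basic, nitrogen-containing side chains.
Matching residues: H24, H34.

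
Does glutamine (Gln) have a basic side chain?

No

Lysine (K), arginine (R), and histidine (H) have basic, nitrogen-containing side chains.
Glutamine is not in this group.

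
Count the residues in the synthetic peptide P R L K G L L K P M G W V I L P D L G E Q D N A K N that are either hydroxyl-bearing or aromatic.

1

Hydroxyl-bearing: S, T, Y. Aromatic: F, W, Y.
Hydroxyl-bearing residues here: none (0).
Aromatic residues here: W12 (1).
(Y belongs to both groups, but none appear in this sequence.) Total = 0 + 1 = 1.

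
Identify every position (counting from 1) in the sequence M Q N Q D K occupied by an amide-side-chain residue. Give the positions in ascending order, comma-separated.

2, 3, 4

The amide-side-chain residues are Asn (N) and Gln (Q).
Matching residues: Q2, N3, Q4.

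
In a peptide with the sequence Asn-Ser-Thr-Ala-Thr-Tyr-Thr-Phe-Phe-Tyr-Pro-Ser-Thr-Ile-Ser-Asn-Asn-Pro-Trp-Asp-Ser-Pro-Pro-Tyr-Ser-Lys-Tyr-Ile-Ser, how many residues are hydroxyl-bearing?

14

S, T, and Y are the three residues with a side-chain hydroxyl.
Matching residues: Ser2, Thr3, Thr5, Tyr6, Thr7, Tyr10, Ser12, Thr13, Ser15, Ser21, Tyr24, Ser25, Tyr27, Ser29.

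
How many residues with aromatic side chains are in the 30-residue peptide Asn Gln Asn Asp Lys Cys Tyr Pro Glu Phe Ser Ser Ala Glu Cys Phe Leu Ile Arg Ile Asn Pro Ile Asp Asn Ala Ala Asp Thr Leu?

3

F, W, and Y each carry an aromatic ring on the side chain.
Matching residues: Tyr7, Phe10, Phe16.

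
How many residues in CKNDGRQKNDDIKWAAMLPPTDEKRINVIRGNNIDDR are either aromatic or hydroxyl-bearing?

Aromatic: F, W, Y. Hydroxyl-bearing: S, T, Y.
Aromatic residues here: W14 (1).
Hydroxyl-bearing residues here: T21 (1).
(Y belongs to both groups, but none appear in this sequence.) Total = 1 + 1 = 2.

2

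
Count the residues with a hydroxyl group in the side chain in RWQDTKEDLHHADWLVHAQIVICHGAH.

1

Serine (S), threonine (T), and tyrosine (Y) each carry a hydroxyl group on the side chain.
Matching residues: T5.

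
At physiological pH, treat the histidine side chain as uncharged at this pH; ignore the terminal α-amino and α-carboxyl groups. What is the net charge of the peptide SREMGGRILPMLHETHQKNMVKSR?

+3

Near pH 7.4, K and R contribute +1 each, D and E contribute −1 each, and every other side chain (His included, as stated) is uncharged.
Positive (K, R): R2, R7, K18, K22, R24 → +5.
Negative (D, E): E3, E14 → −2.
Net charge = (+5) + (−2) = +3.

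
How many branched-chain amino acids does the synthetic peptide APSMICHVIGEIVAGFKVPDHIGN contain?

The BCAAs are Val, Leu, and Ile — aliphatic side chains with a branch point.
Matching residues: I5, V8, I9, I12, V13, V18, I22.

7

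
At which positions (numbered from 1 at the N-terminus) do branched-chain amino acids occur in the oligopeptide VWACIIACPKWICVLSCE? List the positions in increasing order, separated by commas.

The BCAAs are Val, Leu, and Ile — aliphatic side chains with a branch point.
Matching residues: V1, I5, I6, I12, V14, L15.

1, 5, 6, 12, 14, 15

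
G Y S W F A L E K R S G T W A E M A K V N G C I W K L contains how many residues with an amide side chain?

The amide-side-chain residues are Asn (N) and Gln (Q).
Matching residues: N21.

1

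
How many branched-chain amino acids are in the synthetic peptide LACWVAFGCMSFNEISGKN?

The BCAAs are Val, Leu, and Ile — aliphatic side chains with a branch point.
Matching residues: L1, V5, I15.

3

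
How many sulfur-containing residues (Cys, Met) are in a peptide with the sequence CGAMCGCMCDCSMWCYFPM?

Matching residues: C1, M4, C5, C7, M8, C9, C11, M13, C15, M19.

10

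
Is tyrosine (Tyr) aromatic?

The aromatic amino acids are Phe (F, benzyl), Trp (W, indole), and Tyr (Y, phenol).
Tyrosine is in this group.

Yes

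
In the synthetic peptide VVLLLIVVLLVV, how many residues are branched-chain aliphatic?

V, L, and I make up the branched-chain aliphatic group.
Matching residues: V1, V2, L3, L4, L5, I6, V7, V8, L9, L10, V11, V12.

12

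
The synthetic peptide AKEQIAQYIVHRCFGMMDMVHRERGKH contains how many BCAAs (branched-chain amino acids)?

4

The BCAAs are Val, Leu, and Ile — aliphatic side chains with a branch point.
Matching residues: I5, I9, V10, V20.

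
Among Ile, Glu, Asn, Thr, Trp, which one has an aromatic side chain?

The aromatic amino acids are Phe (F, benzyl), Trp (W, indole), and Tyr (Y, phenol).
Of the listed options, only Trp belongs to this group.

Trp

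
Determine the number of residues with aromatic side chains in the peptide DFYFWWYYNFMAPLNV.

Phenylalanine (F), tryptophan (W), and tyrosine (Y) have aromatic ring side chains.
Matching residues: F2, Y3, F4, W5, W6, Y7, Y8, F10.

8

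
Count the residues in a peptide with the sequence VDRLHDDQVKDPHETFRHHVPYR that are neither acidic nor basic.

Acidic: D, E. Basic: K, R, H. All other residues are neither.
Matching residues: V1, L4, Q8, V9, P12, T15, F16, V20, P21, Y22.

10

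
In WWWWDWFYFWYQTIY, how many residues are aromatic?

11

The aromatic amino acids are Phe (F, benzyl), Trp (W, indole), and Tyr (Y, phenol).
Matching residues: W1, W2, W3, W4, W6, F7, Y8, F9, W10, Y11, Y15.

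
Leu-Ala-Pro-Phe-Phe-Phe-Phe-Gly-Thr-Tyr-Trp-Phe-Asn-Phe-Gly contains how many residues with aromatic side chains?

Phenylalanine (F), tryptophan (W), and tyrosine (Y) have aromatic ring side chains.
Matching residues: Phe4, Phe5, Phe6, Phe7, Tyr10, Trp11, Phe12, Phe14.

8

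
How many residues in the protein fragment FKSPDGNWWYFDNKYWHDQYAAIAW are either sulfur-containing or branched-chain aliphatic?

Sulfur-containing: C, M. Branched-chain aliphatic: I, L, V.
Sulfur-containing residues here: none (0).
Branched-chain aliphatic residues here: I23 (1).
The two groups share no amino acid, so total = 0 + 1 = 1.

1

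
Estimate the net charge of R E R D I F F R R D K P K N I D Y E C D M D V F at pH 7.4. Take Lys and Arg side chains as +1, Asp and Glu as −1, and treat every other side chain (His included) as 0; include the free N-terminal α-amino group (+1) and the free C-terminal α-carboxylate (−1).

Positive (K, R): R1, R3, R8, R9, K11, K13 → +6.
Negative (D, E): E2, D4, D10, D16, E18, D20, D22 → −7.
The N-terminus (+1) and C-terminus (−1) cancel.
Net charge = (+6) + (−7) = −1.

-1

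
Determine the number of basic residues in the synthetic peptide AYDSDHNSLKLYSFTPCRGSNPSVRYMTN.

K, R, and H are the three residues with basic side chains (ε-amine, guanidinium, and imidazole respectively).
Matching residues: H6, K10, R18, R25.

4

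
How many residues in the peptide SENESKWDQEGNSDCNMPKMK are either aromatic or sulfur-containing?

Aromatic: F, W, Y. Sulfur-containing: C, M.
Aromatic residues here: W7 (1).
Sulfur-containing residues here: C15, M17, M20 (3).
The two groups share no amino acid, so total = 1 + 3 = 4.

4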